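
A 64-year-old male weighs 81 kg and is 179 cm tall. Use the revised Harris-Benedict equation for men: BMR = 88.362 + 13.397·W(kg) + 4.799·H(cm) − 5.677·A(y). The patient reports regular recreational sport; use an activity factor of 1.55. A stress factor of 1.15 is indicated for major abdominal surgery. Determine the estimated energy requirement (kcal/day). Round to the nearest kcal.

2975 kcal/day

Harris-Benedict: BMR = 88.362 + 13.397(81) + 4.799(179) − 5.677(64) = 1669.212 kcal/day.
TEE = BMR × activity factor = 1669.212 × 1.55 = 2587.2786 kcal/day.
Apply stress factor: 2587.2786 × 1.15 = 2975.3704 kcal/day.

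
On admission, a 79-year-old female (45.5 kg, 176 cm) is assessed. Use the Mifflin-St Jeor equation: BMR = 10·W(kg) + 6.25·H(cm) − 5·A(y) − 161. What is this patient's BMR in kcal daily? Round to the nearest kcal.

Mifflin-St Jeor (female): BMR = 10(45.5) + 6.25(176) − 5(79) − 161 = 455 + 1100 − 395 − 161 = 999 kcal/day.

999 kcal daily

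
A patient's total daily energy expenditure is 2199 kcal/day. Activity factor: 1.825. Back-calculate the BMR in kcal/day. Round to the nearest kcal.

BMR = TEE ÷ activity factor = 2199 ÷ 1.825 = 1204.9315 kcal/day.

1205 kcal/day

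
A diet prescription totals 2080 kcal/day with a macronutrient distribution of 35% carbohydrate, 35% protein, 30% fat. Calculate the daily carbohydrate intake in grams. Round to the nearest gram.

Carbohydrate energy = 35% × 2080 = 728 kcal.
At 4 kcal/g: 728 ÷ 4 = 182 g.

182 g/day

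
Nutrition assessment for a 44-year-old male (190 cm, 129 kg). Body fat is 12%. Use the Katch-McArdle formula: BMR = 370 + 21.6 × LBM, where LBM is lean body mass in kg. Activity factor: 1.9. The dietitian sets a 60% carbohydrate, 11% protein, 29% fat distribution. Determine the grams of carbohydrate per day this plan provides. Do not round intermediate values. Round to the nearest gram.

LBM = 129 × (1 − 0.12) = 113.52 kg. Katch-McArdle: BMR = 370 + 21.6 × 113.52 = 2822.032 kcal/day.
TEE = 2822.032 × 1.9 = 5361.8608 kcal/day.
Carbohydrate energy = 60% × 5361.8608 = 3217.1165 kcal.
Carbohydrate = 3217.1165 ÷ 4 kcal/g = 804.2791 g.

804 g/day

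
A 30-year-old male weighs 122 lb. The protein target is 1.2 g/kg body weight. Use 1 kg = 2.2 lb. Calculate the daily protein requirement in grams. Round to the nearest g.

Weight in kg = 122 ÷ 2.2 = 55.4545 kg.
Protein = 1.2 g/kg × 55.4545 kg = 66.5455 g/day.

67 g/day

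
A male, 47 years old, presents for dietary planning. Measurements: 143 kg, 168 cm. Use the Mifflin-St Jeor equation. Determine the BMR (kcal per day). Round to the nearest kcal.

Mifflin-St Jeor (male): BMR = 10(143) + 6.25(168) − 5(47) + 5 = 1430 + 1050 − 235 + 5 = 2250 kcal/day.

2250 kcal per day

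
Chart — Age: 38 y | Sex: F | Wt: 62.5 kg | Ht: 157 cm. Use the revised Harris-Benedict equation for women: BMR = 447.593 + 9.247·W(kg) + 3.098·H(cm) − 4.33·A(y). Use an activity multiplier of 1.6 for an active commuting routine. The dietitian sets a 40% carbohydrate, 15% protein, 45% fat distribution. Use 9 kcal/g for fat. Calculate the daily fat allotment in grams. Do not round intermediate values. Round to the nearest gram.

Harris-Benedict: BMR = 447.593 + 9.247(62.5) + 3.098(157) − 4.33(38) = 1347.3765 kcal/day.
TEE = 1347.3765 × 1.6 = 2155.8024 kcal/day.
Fat energy = 45% × 2155.8024 = 970.1111 kcal.
Fat = 970.1111 ÷ 9 kcal/g = 107.7901 g.

108 g/day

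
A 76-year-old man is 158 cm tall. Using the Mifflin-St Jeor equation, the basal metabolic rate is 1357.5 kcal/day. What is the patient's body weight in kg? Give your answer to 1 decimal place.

1357.5 = 10·W + 6.25(158) − 5(76) + 5
10·W = 1357.5 − 612.5 = 745, so W = 74.5 kg.

74.5 kg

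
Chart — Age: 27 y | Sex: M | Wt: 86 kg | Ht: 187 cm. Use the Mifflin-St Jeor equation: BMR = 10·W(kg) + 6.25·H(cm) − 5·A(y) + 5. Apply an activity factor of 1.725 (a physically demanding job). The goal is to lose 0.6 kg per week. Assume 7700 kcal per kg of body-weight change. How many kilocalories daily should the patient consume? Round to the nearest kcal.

2615 kilocalories daily

Mifflin-St Jeor (male): BMR = 10(86) + 6.25(187) − 5(27) + 5 = 860 + 1168.75 − 135 + 5 = 1898.75 kcal/day.
TEE = 1898.75 × 1.725 = 3275.3438 kcal/day.
Required daily deficit = 0.6 × 7700 ÷ 7 = 660 kcal/day.
Target intake = 3275.3438 − 660 = 2615.3438 kcal/day.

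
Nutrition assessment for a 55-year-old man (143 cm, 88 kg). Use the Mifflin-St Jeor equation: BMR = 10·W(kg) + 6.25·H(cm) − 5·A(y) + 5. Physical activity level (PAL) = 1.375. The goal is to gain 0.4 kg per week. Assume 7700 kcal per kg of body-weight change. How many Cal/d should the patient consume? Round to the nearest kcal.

2508 Cal/d

Mifflin-St Jeor (male): BMR = 10(88) + 6.25(143) − 5(55) + 5 = 880 + 893.75 − 275 + 5 = 1503.75 kcal/day.
TEE = 1503.75 × 1.375 = 2067.6563 kcal/day.
Required daily surplus = 0.4 × 7700 ÷ 7 = 440 kcal/day.
Target intake = 2067.6563 + 440 = 2507.6563 kcal/day.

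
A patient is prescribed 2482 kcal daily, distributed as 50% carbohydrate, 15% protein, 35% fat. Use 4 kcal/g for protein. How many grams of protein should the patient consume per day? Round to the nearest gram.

Protein energy = 15% × 2482 = 372.3 kcal.
At 4 kcal/g: 372.3 ÷ 4 = 93.075 g.

93 g/day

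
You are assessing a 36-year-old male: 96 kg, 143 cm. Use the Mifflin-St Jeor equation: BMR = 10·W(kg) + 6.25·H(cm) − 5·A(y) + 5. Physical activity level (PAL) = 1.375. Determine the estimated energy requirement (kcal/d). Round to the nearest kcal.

2308 kcal/d

Mifflin-St Jeor (male): BMR = 10(96) + 6.25(143) − 5(36) + 5 = 960 + 893.75 − 180 + 5 = 1678.75 kcal/day.
TEE = BMR × activity factor = 1678.75 × 1.375 = 2308.2813 kcal/day.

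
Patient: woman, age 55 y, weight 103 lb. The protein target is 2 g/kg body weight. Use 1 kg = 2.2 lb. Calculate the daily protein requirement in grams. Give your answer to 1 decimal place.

93.6 g/day

Weight in kg = 103 ÷ 2.2 = 46.8182 kg.
Protein = 2 g/kg × 46.8182 kg = 93.6364 g/day.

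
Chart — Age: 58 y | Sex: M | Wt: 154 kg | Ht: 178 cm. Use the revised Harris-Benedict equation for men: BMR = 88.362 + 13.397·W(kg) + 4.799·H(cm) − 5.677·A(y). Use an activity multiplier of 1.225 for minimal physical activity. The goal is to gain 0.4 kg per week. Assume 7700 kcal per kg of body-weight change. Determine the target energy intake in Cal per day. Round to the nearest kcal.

3719 Cal per day

Harris-Benedict: BMR = 88.362 + 13.397(154) + 4.799(178) − 5.677(58) = 2676.456 kcal/day.
TEE = 2676.456 × 1.225 = 3278.6586 kcal/day.
Required daily surplus = 0.4 × 7700 ÷ 7 = 440 kcal/day.
Target intake = 3278.6586 + 440 = 3718.6586 kcal/day.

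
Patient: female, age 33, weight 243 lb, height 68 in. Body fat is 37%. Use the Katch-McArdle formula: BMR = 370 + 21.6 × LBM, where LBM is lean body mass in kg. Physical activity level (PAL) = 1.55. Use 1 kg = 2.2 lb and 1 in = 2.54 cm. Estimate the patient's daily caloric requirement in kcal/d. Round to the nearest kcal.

Convert to metric: weight = 243 ÷ 2.2 = 110.4545 kg; height = 68 × 2.54 = 172.72 cm.
LBM = 110.4545 × (1 − 0.37) = 69.5864 kg. Katch-McArdle: BMR = 370 + 21.6 × 69.5864 = 1873.0655 kcal/day.
TEE = BMR × activity factor = 1873.0655 × 1.55 = 2903.2515 kcal/day.

2903 kcal/d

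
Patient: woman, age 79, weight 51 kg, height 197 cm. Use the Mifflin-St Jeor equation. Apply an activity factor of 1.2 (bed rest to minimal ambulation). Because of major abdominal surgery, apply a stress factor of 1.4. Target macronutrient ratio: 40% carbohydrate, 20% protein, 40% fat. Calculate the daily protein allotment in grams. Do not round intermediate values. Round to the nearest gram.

Mifflin-St Jeor (female): BMR = 10(51) + 6.25(197) − 5(79) − 161 = 510 + 1231.25 − 395 − 161 = 1185.25 kcal/day.
TEE = 1185.25 × 1.2 = 1422.3 kcal/day.
With stress factor 1.4: 1422.3 × 1.4 = 1991.22 kcal/day.
Protein energy = 20% × 1991.22 = 398.244 kcal.
Protein = 398.244 ÷ 4 kcal/g = 99.561 g.

100 g/day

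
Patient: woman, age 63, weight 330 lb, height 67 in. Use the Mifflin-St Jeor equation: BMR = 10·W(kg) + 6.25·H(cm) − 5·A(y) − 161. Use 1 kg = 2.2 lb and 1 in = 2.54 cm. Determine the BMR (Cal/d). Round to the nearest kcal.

2088 Cal/d

Convert to metric: weight = 330 ÷ 2.2 = 150 kg; height = 67 × 2.54 = 170.18 cm.
Mifflin-St Jeor (female): BMR = 10(150) + 6.25(170.18) − 5(63) − 161 = 1500 + 1063.625 − 315 − 161 = 2087.625 kcal/day.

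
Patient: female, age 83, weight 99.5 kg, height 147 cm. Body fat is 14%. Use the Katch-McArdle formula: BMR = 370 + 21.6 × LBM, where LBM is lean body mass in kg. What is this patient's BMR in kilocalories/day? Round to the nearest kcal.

2218 kilocalories/day

LBM = 99.5 × (1 − 0.14) = 85.57 kg. Katch-McArdle: BMR = 370 + 21.6 × 85.57 = 2218.312 kcal/day.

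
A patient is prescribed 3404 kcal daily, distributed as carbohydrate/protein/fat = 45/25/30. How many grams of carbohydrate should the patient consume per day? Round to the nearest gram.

Carbohydrate energy = 45% × 3404 = 1531.8 kcal.
At 4 kcal/g: 1531.8 ÷ 4 = 382.95 g.

383 g/day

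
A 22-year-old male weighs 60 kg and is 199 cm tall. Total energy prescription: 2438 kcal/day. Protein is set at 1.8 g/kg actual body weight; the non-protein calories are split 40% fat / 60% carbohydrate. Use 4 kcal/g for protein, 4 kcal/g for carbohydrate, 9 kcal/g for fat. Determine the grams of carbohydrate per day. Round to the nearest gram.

301 g/day

Protein = 1.8 × 60 = 108 g → 108 × 4 = 432 kcal.
Non-protein calories = 2438 − 432 = 2006 kcal.
Fat: 40% × 2006 = 802.4 kcal; carbohydrate: 1203.6 kcal.
Carbohydrate: 1203.6 kcal ÷ 4 kcal/g = 300.9 g.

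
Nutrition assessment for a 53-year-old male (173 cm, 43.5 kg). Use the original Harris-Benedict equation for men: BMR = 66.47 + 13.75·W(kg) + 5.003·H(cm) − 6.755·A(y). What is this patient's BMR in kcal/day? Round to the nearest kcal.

1172 kcal/day

Harris-Benedict: BMR = 66.47 + 13.75(43.5) + 5.003(173) − 6.755(53) = 1172.099 kcal/day.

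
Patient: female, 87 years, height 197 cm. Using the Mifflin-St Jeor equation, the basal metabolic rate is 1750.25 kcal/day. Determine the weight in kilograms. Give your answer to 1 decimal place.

111.5 kg

1750.25 = 10·W + 6.25(197) − 5(87) − 161
10·W = 1750.25 − 635.25 = 1115, so W = 111.5 kg.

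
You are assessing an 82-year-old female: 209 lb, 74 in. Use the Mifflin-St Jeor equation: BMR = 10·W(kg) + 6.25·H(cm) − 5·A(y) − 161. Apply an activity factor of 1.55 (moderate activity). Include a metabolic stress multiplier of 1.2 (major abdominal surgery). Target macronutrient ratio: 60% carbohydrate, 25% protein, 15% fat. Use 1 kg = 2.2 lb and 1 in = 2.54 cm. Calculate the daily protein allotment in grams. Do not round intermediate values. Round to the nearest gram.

Convert to metric: weight = 209 ÷ 2.2 = 95 kg; height = 74 × 2.54 = 187.96 cm.
Mifflin-St Jeor (female): BMR = 10(95) + 6.25(187.96) − 5(82) − 161 = 950 + 1174.75 − 410 − 161 = 1553.75 kcal/day.
TEE = 1553.75 × 1.55 = 2408.3125 kcal/day.
With stress factor 1.2: 2408.3125 × 1.2 = 2889.975 kcal/day.
Protein energy = 25% × 2889.975 = 722.4938 kcal.
Protein = 722.4938 ÷ 4 kcal/g = 180.6234 g.

181 g/day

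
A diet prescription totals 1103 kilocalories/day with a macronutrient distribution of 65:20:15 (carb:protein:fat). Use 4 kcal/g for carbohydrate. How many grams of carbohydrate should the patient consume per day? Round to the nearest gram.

Carbohydrate energy = 65% × 1103 = 716.95 kcal.
At 4 kcal/g: 716.95 ÷ 4 = 179.2375 g.

179 g/day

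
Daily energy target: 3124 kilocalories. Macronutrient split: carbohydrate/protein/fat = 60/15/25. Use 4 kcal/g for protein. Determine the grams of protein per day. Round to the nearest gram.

117 g/day

Protein energy = 15% × 3124 = 468.6 kcal.
At 4 kcal/g: 468.6 ÷ 4 = 117.15 g.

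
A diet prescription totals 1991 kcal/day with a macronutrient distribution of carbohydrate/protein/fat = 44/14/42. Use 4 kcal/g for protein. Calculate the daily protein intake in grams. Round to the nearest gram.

70 g/day

Protein energy = 14% × 1991 = 278.74 kcal.
At 4 kcal/g: 278.74 ÷ 4 = 69.685 g.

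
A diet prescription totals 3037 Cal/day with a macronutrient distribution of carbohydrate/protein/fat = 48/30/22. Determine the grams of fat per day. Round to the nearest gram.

74 g/day

Fat energy = 22% × 3037 = 668.14 kcal.
At 9 kcal/g: 668.14 ÷ 9 = 74.2378 g.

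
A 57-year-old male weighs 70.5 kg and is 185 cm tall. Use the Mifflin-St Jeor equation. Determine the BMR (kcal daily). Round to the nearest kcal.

Mifflin-St Jeor (male): BMR = 10(70.5) + 6.25(185) − 5(57) + 5 = 705 + 1156.25 − 285 + 5 = 1581.25 kcal/day.

1581 kcal daily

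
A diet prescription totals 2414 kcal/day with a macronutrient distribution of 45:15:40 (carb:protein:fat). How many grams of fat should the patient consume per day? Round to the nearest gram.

Fat energy = 40% × 2414 = 965.6 kcal.
At 9 kcal/g: 965.6 ÷ 9 = 107.2889 g.

107 g/day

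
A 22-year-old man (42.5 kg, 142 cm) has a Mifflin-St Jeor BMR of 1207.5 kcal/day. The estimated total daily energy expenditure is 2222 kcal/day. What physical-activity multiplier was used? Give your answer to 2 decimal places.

1.84

Activity factor = TEE ÷ BMR = 2222 ÷ 1207.5 = 1.84.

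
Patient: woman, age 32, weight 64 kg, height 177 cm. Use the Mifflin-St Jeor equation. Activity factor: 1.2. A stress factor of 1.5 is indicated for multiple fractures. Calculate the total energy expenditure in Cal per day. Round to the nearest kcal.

2565 Cal per day

Mifflin-St Jeor (female): BMR = 10(64) + 6.25(177) − 5(32) − 161 = 640 + 1106.25 − 160 − 161 = 1425.25 kcal/day.
TEE = BMR × activity factor = 1425.25 × 1.2 = 1710.3 kcal/day.
Apply stress factor: 1710.3 × 1.5 = 2565.45 kcal/day.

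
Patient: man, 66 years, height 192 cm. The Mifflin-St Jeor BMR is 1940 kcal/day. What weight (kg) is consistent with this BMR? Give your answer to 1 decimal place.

106.5 kg

1940 = 10·W + 6.25(192) − 5(66) + 5
10·W = 1940 − 875 = 1065, so W = 106.5 kg.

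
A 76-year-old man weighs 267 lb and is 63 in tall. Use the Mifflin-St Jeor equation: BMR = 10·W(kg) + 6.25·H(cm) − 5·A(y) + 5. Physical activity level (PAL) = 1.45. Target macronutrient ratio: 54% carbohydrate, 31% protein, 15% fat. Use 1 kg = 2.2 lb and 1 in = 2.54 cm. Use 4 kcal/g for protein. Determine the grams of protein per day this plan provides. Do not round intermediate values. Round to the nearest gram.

Convert to metric: weight = 267 ÷ 2.2 = 121.3636 kg; height = 63 × 2.54 = 160.02 cm.
Mifflin-St Jeor (male): BMR = 10(121.3636) + 6.25(160.02) − 5(76) + 5 = 1213.6364 + 1000.125 − 380 + 5 = 1838.7614 kcal/day.
TEE = 1838.7614 × 1.45 = 2666.204 kcal/day.
Protein energy = 31% × 2666.204 = 826.5232 kcal.
Protein = 826.5232 ÷ 4 kcal/g = 206.6308 g.

207 g/day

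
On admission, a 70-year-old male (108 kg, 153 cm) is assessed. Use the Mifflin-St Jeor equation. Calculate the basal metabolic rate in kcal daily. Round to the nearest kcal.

1691 kcal daily

Mifflin-St Jeor (male): BMR = 10(108) + 6.25(153) − 5(70) + 5 = 1080 + 956.25 − 350 + 5 = 1691.25 kcal/day.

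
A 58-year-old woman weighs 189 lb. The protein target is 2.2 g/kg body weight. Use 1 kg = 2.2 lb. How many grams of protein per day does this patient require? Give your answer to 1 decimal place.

Weight in kg = 189 ÷ 2.2 = 85.9091 kg.
Protein = 2.2 g/kg × 85.9091 kg = 189 g/day.

189.0 g/day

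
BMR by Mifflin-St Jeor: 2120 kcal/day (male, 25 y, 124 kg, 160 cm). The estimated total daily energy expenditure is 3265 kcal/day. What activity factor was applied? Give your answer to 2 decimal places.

1.54

Activity factor = TEE ÷ BMR = 3265 ÷ 2120 = 1.54.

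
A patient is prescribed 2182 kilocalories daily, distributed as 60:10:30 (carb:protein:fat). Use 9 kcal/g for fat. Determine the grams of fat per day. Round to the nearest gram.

Fat energy = 30% × 2182 = 654.6 kcal.
At 9 kcal/g: 654.6 ÷ 9 = 72.7333 g.

73 g/day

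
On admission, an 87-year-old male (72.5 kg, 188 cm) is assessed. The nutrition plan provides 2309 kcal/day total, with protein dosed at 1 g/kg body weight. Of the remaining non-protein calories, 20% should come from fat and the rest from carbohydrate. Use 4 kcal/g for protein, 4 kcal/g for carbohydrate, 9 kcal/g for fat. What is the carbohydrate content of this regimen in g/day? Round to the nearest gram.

Protein = 1 × 72.5 = 72.5 g → 72.5 × 4 = 290 kcal.
Non-protein calories = 2309 − 290 = 2019 kcal.
Fat: 20% × 2019 = 403.8 kcal; carbohydrate: 1615.2 kcal.
Carbohydrate: 1615.2 kcal ÷ 4 kcal/g = 403.8 g.

404 g/day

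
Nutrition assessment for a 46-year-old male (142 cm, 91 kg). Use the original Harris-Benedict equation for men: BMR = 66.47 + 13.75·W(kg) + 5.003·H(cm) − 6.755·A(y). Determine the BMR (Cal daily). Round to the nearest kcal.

Harris-Benedict: BMR = 66.47 + 13.75(91) + 5.003(142) − 6.755(46) = 1717.416 kcal/day.

1717 Cal daily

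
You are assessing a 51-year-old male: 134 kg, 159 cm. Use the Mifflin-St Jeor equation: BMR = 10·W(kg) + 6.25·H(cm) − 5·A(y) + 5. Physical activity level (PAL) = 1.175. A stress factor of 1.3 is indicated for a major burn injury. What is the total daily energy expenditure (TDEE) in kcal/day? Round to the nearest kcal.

3183 kcal/day

Mifflin-St Jeor (male): BMR = 10(134) + 6.25(159) − 5(51) + 5 = 1340 + 993.75 − 255 + 5 = 2083.75 kcal/day.
TEE = BMR × activity factor = 2083.75 × 1.175 = 2448.4063 kcal/day.
Apply stress factor: 2448.4063 × 1.3 = 3182.9281 kcal/day.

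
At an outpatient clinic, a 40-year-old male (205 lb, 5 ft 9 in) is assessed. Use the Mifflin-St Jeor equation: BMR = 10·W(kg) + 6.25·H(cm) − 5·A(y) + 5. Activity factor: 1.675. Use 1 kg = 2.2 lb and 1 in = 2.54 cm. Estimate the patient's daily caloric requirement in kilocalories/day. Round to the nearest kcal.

Convert to metric: weight = 205 ÷ 2.2 = 93.1818 kg; height = (5×12 + 9) × 2.54 = 69 × 2.54 = 175.26 cm.
Mifflin-St Jeor (male): BMR = 10(93.1818) + 6.25(175.26) − 5(40) + 5 = 931.8182 + 1095.375 − 200 + 5 = 1832.1932 kcal/day.
TEE = BMR × activity factor = 1832.1932 × 1.675 = 3068.9236 kcal/day.

3069 kilocalories/day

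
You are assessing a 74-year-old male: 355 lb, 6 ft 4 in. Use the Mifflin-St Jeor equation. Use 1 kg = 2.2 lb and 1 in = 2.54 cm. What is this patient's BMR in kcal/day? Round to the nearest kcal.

2455 kcal/day

Convert to metric: weight = 355 ÷ 2.2 = 161.3636 kg; height = (6×12 + 4) × 2.54 = 76 × 2.54 = 193.04 cm.
Mifflin-St Jeor (male): BMR = 10(161.3636) + 6.25(193.04) − 5(74) + 5 = 1613.6364 + 1206.5 − 370 + 5 = 2455.1364 kcal/day.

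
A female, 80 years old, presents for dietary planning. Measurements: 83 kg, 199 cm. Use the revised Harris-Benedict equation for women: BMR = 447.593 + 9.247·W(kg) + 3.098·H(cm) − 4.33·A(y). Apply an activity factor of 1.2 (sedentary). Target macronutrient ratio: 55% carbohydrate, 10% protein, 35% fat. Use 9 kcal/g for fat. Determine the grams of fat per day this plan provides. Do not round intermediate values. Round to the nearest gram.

69 g/day

Harris-Benedict: BMR = 447.593 + 9.247(83) + 3.098(199) − 4.33(80) = 1485.196 kcal/day.
TEE = 1485.196 × 1.2 = 1782.2352 kcal/day.
Fat energy = 35% × 1782.2352 = 623.7823 kcal.
Fat = 623.7823 ÷ 9 kcal/g = 69.3091 g.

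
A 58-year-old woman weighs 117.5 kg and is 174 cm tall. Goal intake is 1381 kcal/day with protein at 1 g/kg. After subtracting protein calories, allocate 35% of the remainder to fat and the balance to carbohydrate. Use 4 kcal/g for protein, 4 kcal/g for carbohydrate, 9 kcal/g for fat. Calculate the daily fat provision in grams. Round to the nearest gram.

35 g/day

Protein = 1 × 117.5 = 117.5 g → 117.5 × 4 = 470 kcal.
Non-protein calories = 1381 − 470 = 911 kcal.
Fat: 35% × 911 = 318.85 kcal; carbohydrate: 592.15 kcal.
Fat: 318.85 kcal ÷ 9 kcal/g = 35.4278 g.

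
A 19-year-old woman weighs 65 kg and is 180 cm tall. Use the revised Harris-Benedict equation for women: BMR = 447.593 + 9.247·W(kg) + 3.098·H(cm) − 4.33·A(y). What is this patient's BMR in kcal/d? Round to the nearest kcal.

Harris-Benedict: BMR = 447.593 + 9.247(65) + 3.098(180) − 4.33(19) = 1524.018 kcal/day.

1524 kcal/d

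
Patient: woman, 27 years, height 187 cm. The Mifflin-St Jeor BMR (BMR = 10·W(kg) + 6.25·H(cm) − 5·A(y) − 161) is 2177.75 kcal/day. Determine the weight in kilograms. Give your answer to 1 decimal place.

130.5 kg

2177.75 = 10·W + 6.25(187) − 5(27) − 161
10·W = 2177.75 − 872.75 = 1305, so W = 130.5 kg.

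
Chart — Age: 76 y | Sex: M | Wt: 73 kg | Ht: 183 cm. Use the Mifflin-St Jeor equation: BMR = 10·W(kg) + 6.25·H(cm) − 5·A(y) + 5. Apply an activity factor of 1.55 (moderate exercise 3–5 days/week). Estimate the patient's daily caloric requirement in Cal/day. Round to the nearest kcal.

Mifflin-St Jeor (male): BMR = 10(73) + 6.25(183) − 5(76) + 5 = 730 + 1143.75 − 380 + 5 = 1498.75 kcal/day.
TEE = BMR × activity factor = 1498.75 × 1.55 = 2323.0625 kcal/day.

2323 Cal/day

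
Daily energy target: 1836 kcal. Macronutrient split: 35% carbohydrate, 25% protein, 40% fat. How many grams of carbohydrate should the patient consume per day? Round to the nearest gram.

161 g/day

Carbohydrate energy = 35% × 1836 = 642.6 kcal.
At 4 kcal/g: 642.6 ÷ 4 = 160.65 g.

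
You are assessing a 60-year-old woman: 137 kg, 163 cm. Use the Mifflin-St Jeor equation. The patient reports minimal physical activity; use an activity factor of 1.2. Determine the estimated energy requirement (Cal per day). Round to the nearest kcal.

Mifflin-St Jeor (female): BMR = 10(137) + 6.25(163) − 5(60) − 161 = 1370 + 1018.75 − 300 − 161 = 1927.75 kcal/day.
TEE = BMR × activity factor = 1927.75 × 1.2 = 2313.3 kcal/day.

2313 Cal per day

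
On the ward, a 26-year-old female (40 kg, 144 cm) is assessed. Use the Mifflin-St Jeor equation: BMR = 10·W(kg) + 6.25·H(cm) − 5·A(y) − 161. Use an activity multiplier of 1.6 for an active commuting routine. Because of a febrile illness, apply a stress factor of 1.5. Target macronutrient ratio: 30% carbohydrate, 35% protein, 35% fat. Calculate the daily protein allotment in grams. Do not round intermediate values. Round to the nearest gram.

212 g/day

Mifflin-St Jeor (female): BMR = 10(40) + 6.25(144) − 5(26) − 161 = 400 + 900 − 130 − 161 = 1009 kcal/day.
TEE = 1009 × 1.6 = 1614.4 kcal/day.
With stress factor 1.5: 1614.4 × 1.5 = 2421.6 kcal/day.
Protein energy = 35% × 2421.6 = 847.56 kcal.
Protein = 847.56 ÷ 4 kcal/g = 211.89 g.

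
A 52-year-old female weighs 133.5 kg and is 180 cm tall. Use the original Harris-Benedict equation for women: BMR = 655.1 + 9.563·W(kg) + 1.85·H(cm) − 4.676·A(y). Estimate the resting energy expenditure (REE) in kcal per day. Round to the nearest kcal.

2022 kcal per day

Harris-Benedict: BMR = 655.1 + 9.563(133.5) + 1.85(180) − 4.676(52) = 2021.6085 kcal/day.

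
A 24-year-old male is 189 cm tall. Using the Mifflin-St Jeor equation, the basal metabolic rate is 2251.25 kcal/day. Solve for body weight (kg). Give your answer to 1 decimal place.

118.5 kg

2251.25 = 10·W + 6.25(189) − 5(24) + 5
10·W = 2251.25 − 1066.25 = 1185, so W = 118.5 kg.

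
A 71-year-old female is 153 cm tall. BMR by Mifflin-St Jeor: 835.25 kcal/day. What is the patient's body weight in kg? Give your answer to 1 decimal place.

39.5 kg

835.25 = 10·W + 6.25(153) − 5(71) − 161
10·W = 835.25 − 440.25 = 395, so W = 39.5 kg.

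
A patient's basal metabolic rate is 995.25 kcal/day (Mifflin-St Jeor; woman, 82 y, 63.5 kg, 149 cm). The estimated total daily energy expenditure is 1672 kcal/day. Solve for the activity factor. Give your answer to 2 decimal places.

1.68

Activity factor = TEE ÷ BMR = 1672 ÷ 995.25 = 1.68.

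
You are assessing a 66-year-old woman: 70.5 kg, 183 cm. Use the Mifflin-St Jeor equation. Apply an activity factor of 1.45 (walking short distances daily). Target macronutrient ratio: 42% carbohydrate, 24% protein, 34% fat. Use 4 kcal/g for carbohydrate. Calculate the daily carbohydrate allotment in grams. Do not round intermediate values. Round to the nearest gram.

207 g/day

Mifflin-St Jeor (female): BMR = 10(70.5) + 6.25(183) − 5(66) − 161 = 705 + 1143.75 − 330 − 161 = 1357.75 kcal/day.
TEE = 1357.75 × 1.45 = 1968.7375 kcal/day.
Carbohydrate energy = 42% × 1968.7375 = 826.8698 kcal.
Carbohydrate = 826.8698 ÷ 4 kcal/g = 206.7174 g.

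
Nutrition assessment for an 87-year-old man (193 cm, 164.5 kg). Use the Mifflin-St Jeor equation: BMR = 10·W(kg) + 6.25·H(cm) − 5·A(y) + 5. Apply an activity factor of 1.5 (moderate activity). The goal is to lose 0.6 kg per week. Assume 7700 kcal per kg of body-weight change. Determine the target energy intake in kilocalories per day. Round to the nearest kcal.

Mifflin-St Jeor (male): BMR = 10(164.5) + 6.25(193) − 5(87) + 5 = 1645 + 1206.25 − 435 + 5 = 2421.25 kcal/day.
TEE = 2421.25 × 1.5 = 3631.875 kcal/day.
Required daily deficit = 0.6 × 7700 ÷ 7 = 660 kcal/day.
Target intake = 3631.875 − 660 = 2971.875 kcal/day.

2972 kilocalories per day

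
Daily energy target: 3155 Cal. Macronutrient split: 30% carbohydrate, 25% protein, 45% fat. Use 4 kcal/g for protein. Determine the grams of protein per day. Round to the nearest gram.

Protein energy = 25% × 3155 = 788.75 kcal.
At 4 kcal/g: 788.75 ÷ 4 = 197.1875 g.

197 g/day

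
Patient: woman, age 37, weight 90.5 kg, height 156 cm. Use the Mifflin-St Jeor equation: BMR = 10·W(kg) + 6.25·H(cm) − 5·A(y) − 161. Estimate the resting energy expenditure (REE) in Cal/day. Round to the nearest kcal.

1534 Cal/day

Mifflin-St Jeor (female): BMR = 10(90.5) + 6.25(156) − 5(37) − 161 = 905 + 975 − 185 − 161 = 1534 kcal/day.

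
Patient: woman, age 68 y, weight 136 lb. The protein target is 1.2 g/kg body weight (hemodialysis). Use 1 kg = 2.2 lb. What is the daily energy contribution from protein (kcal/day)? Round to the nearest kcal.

297 kcal/day

Weight in kg = 136 ÷ 2.2 = 61.8182 kg.
Protein = 1.2 g/kg × 61.8182 kg = 74.1818 g/day.
Protein energy = 74.1818 g × 4 kcal/g = 296.7273 kcal/day.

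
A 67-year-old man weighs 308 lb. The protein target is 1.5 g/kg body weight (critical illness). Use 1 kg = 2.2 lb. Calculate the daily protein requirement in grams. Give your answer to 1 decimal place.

210.0 g/day

Weight in kg = 308 ÷ 2.2 = 140 kg.
Protein = 1.5 g/kg × 140 kg = 210 g/day.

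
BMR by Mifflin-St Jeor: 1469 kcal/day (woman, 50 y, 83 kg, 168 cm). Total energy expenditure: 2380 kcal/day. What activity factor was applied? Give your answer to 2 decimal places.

Activity factor = TEE ÷ BMR = 2380 ÷ 1469 = 1.62.

1.62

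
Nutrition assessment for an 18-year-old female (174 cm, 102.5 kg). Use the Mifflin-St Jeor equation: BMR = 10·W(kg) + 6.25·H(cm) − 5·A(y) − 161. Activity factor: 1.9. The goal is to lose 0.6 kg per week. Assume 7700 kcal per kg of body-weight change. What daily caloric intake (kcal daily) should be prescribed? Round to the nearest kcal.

2877 kcal daily

Mifflin-St Jeor (female): BMR = 10(102.5) + 6.25(174) − 5(18) − 161 = 1025 + 1087.5 − 90 − 161 = 1861.5 kcal/day.
TEE = 1861.5 × 1.9 = 3536.85 kcal/day.
Required daily deficit = 0.6 × 7700 ÷ 7 = 660 kcal/day.
Target intake = 3536.85 − 660 = 2876.85 kcal/day.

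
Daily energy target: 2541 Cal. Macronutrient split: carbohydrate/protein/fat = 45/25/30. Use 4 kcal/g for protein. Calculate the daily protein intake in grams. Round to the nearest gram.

Protein energy = 25% × 2541 = 635.25 kcal.
At 4 kcal/g: 635.25 ÷ 4 = 158.8125 g.

159 g/day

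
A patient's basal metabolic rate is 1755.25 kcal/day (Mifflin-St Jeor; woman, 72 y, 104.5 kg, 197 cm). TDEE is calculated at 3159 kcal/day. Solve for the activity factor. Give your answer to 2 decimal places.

Activity factor = TEE ÷ BMR = 3159 ÷ 1755.25 = 1.8.

1.80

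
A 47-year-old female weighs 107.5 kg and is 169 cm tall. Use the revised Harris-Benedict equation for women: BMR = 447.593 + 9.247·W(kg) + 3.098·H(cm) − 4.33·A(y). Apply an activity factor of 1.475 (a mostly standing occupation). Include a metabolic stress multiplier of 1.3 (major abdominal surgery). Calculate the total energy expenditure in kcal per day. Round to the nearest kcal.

Harris-Benedict: BMR = 447.593 + 9.247(107.5) + 3.098(169) − 4.33(47) = 1761.6975 kcal/day.
TEE = BMR × activity factor = 1761.6975 × 1.475 = 2598.5038 kcal/day.
Apply stress factor: 2598.5038 × 1.3 = 3378.055 kcal/day.

3378 kcal per day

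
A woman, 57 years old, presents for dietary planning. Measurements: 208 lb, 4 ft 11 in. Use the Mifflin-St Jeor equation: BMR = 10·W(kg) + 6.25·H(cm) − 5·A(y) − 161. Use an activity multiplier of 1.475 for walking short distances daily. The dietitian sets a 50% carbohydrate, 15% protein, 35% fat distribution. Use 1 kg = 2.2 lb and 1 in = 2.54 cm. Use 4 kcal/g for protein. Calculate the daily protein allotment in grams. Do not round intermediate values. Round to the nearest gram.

79 g/day

Convert to metric: weight = 208 ÷ 2.2 = 94.5455 kg; height = (4×12 + 11) × 2.54 = 59 × 2.54 = 149.86 cm.
Mifflin-St Jeor (female): BMR = 10(94.5455) + 6.25(149.86) − 5(57) − 161 = 945.4545 + 936.625 − 285 − 161 = 1436.0795 kcal/day.
TEE = 1436.0795 × 1.475 = 2118.2173 kcal/day.
Protein energy = 15% × 2118.2173 = 317.7326 kcal.
Protein = 317.7326 ÷ 4 kcal/g = 79.4331 g.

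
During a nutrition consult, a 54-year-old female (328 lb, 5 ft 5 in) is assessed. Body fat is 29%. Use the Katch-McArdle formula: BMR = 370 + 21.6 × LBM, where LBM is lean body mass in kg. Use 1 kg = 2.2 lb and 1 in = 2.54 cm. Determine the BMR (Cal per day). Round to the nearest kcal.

2656 Cal per day

Convert to metric: weight = 328 ÷ 2.2 = 149.0909 kg; height = (5×12 + 5) × 2.54 = 65 × 2.54 = 165.1 cm.
LBM = 149.0909 × (1 − 0.29) = 105.8545 kg. Katch-McArdle: BMR = 370 + 21.6 × 105.8545 = 2656.4582 kcal/day.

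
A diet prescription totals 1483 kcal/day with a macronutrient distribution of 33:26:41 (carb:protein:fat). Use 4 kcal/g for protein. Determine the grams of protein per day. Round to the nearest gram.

Protein energy = 26% × 1483 = 385.58 kcal.
At 4 kcal/g: 385.58 ÷ 4 = 96.395 g.

96 g/day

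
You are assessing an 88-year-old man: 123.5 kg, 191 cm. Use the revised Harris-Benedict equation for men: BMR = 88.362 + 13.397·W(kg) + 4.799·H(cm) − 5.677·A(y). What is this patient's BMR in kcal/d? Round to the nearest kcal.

2160 kcal/d

Harris-Benedict: BMR = 88.362 + 13.397(123.5) + 4.799(191) − 5.677(88) = 2159.9245 kcal/day.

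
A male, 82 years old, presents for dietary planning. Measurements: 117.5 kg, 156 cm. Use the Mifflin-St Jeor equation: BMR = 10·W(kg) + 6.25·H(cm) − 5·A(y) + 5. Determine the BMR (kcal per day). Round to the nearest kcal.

1745 kcal per day

Mifflin-St Jeor (male): BMR = 10(117.5) + 6.25(156) − 5(82) + 5 = 1175 + 975 − 410 + 5 = 1745 kcal/day.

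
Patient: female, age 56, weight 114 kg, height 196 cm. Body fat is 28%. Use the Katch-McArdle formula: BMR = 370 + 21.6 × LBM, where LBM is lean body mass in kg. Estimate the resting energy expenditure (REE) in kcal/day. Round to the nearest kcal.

LBM = 114 × (1 − 0.28) = 82.08 kg. Katch-McArdle: BMR = 370 + 21.6 × 82.08 = 2142.928 kcal/day.

2143 kcal/day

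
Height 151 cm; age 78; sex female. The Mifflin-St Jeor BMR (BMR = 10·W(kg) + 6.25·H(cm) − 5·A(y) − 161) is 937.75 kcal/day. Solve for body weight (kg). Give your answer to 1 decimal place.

937.75 = 10·W + 6.25(151) − 5(78) − 161
10·W = 937.75 − 392.75 = 545, so W = 54.5 kg.

54.5 kg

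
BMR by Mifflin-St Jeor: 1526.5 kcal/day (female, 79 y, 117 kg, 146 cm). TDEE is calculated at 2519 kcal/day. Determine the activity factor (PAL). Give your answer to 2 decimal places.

1.65

Activity factor = TEE ÷ BMR = 2519 ÷ 1526.5 = 1.65.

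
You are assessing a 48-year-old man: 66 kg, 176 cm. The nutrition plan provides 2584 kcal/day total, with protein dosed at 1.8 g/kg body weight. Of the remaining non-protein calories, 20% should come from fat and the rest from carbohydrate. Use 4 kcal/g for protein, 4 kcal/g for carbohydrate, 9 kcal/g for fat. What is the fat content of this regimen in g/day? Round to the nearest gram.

Protein = 1.8 × 66 = 118.8 g → 118.8 × 4 = 475.2 kcal.
Non-protein calories = 2584 − 475.2 = 2108.8 kcal.
Fat: 20% × 2108.8 = 421.76 kcal; carbohydrate: 1687.04 kcal.
Fat: 421.76 kcal ÷ 9 kcal/g = 46.8622 g.

47 g/day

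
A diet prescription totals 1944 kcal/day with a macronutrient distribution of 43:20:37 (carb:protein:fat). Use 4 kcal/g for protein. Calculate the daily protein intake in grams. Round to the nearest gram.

Protein energy = 20% × 1944 = 388.8 kcal.
At 4 kcal/g: 388.8 ÷ 4 = 97.2 g.

97 g/day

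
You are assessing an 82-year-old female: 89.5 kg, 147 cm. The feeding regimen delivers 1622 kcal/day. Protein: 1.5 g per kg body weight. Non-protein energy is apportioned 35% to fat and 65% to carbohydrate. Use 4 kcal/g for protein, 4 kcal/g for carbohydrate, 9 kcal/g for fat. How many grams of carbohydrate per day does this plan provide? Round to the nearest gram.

Protein = 1.5 × 89.5 = 134.25 g → 134.25 × 4 = 537 kcal.
Non-protein calories = 1622 − 537 = 1085 kcal.
Fat: 35% × 1085 = 379.75 kcal; carbohydrate: 705.25 kcal.
Carbohydrate: 705.25 kcal ÷ 4 kcal/g = 176.3125 g.

176 g/day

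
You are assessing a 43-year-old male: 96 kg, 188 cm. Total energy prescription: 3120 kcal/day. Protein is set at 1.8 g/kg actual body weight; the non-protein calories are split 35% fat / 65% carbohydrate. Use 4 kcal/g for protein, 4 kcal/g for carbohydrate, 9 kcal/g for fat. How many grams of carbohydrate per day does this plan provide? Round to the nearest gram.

395 g/day

Protein = 1.8 × 96 = 172.8 g → 172.8 × 4 = 691.2 kcal.
Non-protein calories = 3120 − 691.2 = 2428.8 kcal.
Fat: 35% × 2428.8 = 850.08 kcal; carbohydrate: 1578.72 kcal.
Carbohydrate: 1578.72 kcal ÷ 4 kcal/g = 394.68 g.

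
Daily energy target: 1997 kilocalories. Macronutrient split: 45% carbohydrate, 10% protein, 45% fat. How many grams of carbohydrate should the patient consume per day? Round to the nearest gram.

Carbohydrate energy = 45% × 1997 = 898.65 kcal.
At 4 kcal/g: 898.65 ÷ 4 = 224.6625 g.

225 g/day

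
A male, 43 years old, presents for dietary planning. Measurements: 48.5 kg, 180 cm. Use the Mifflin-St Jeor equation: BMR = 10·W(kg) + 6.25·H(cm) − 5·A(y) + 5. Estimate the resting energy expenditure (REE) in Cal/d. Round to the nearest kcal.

Mifflin-St Jeor (male): BMR = 10(48.5) + 6.25(180) − 5(43) + 5 = 485 + 1125 − 215 + 5 = 1400 kcal/day.

1400 Cal/d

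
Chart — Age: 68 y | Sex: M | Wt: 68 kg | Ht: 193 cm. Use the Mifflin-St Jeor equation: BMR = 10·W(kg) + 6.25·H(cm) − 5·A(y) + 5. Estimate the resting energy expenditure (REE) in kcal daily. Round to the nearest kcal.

Mifflin-St Jeor (male): BMR = 10(68) + 6.25(193) − 5(68) + 5 = 680 + 1206.25 − 340 + 5 = 1551.25 kcal/day.

1551 kcal daily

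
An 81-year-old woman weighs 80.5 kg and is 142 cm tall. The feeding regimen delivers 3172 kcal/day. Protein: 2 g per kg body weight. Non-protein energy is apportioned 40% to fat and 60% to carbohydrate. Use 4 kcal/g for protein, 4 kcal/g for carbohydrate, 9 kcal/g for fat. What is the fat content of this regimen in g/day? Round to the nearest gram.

Protein = 2 × 80.5 = 161 g → 161 × 4 = 644 kcal.
Non-protein calories = 3172 − 644 = 2528 kcal.
Fat: 40% × 2528 = 1011.2 kcal; carbohydrate: 1516.8 kcal.
Fat: 1011.2 kcal ÷ 9 kcal/g = 112.3556 g.

112 g/day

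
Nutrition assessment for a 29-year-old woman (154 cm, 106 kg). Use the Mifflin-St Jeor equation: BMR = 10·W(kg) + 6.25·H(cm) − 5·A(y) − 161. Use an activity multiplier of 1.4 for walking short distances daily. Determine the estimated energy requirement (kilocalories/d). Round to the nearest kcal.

Mifflin-St Jeor (female): BMR = 10(106) + 6.25(154) − 5(29) − 161 = 1060 + 962.5 − 145 − 161 = 1716.5 kcal/day.
TEE = BMR × activity factor = 1716.5 × 1.4 = 2403.1 kcal/day.

2403 kilocalories/d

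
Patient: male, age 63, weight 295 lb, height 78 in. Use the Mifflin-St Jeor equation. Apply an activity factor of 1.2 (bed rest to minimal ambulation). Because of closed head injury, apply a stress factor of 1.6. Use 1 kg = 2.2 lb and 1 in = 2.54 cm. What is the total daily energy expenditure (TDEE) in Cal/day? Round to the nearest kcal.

Convert to metric: weight = 295 ÷ 2.2 = 134.0909 kg; height = 78 × 2.54 = 198.12 cm.
Mifflin-St Jeor (male): BMR = 10(134.0909) + 6.25(198.12) − 5(63) + 5 = 1340.9091 + 1238.25 − 315 + 5 = 2269.1591 kcal/day.
TEE = BMR × activity factor = 2269.1591 × 1.2 = 2722.9909 kcal/day.
Apply stress factor: 2722.9909 × 1.6 = 4356.7855 kcal/day.

4357 Cal/day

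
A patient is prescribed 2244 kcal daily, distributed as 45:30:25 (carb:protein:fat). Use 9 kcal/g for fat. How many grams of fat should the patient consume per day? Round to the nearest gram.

Fat energy = 25% × 2244 = 561 kcal.
At 9 kcal/g: 561 ÷ 9 = 62.3333 g.

62 g/day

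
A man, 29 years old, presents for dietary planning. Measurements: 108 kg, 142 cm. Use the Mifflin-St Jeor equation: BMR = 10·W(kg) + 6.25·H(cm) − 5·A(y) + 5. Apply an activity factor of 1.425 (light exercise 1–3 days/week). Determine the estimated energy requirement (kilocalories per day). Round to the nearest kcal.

2604 kilocalories per day

Mifflin-St Jeor (male): BMR = 10(108) + 6.25(142) − 5(29) + 5 = 1080 + 887.5 − 145 + 5 = 1827.5 kcal/day.
TEE = BMR × activity factor = 1827.5 × 1.425 = 2604.1875 kcal/day.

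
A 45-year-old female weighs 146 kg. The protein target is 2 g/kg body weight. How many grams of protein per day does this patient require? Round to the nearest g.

292 g/day

Protein = 2 g/kg × 146 kg = 292 g/day.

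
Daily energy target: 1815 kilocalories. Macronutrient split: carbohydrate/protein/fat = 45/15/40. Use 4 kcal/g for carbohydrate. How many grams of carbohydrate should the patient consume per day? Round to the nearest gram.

Carbohydrate energy = 45% × 1815 = 816.75 kcal.
At 4 kcal/g: 816.75 ÷ 4 = 204.1875 g.

204 g/day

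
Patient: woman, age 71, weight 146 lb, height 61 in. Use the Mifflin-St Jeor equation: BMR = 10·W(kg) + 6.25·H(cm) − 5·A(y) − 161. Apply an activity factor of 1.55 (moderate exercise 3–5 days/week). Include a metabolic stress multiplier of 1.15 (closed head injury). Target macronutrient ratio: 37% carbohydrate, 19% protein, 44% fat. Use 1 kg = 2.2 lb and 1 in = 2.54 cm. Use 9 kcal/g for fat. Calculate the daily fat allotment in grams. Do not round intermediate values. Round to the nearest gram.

97 g/day

Convert to metric: weight = 146 ÷ 2.2 = 66.3636 kg; height = 61 × 2.54 = 154.94 cm.
Mifflin-St Jeor (female): BMR = 10(66.3636) + 6.25(154.94) − 5(71) − 161 = 663.6364 + 968.375 − 355 − 161 = 1116.0114 kcal/day.
TEE = 1116.0114 × 1.55 = 1729.8176 kcal/day.
With stress factor 1.15: 1729.8176 × 1.15 = 1989.2903 kcal/day.
Fat energy = 44% × 1989.2903 = 875.2877 kcal.
Fat = 875.2877 ÷ 9 kcal/g = 97.2542 g.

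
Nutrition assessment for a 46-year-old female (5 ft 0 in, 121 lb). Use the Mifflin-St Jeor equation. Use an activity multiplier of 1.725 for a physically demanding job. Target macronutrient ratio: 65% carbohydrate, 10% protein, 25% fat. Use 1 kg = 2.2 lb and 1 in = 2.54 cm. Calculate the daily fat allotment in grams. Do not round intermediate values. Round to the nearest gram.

Convert to metric: weight = 121 ÷ 2.2 = 55 kg; height = (5×12 + 0) × 2.54 = 60 × 2.54 = 152.4 cm.
Mifflin-St Jeor (female): BMR = 10(55) + 6.25(152.4) − 5(46) − 161 = 550 + 952.5 − 230 − 161 = 1111.5 kcal/day.
TEE = 1111.5 × 1.725 = 1917.3375 kcal/day.
Fat energy = 25% × 1917.3375 = 479.3344 kcal.
Fat = 479.3344 ÷ 9 kcal/g = 53.2594 g.

53 g/day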